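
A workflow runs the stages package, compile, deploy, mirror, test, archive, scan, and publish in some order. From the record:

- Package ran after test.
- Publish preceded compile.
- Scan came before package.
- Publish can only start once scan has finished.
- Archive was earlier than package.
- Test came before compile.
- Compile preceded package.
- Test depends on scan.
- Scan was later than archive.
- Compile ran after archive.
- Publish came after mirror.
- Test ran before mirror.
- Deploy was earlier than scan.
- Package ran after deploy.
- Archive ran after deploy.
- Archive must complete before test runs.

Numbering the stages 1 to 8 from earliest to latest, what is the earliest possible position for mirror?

Archive, deploy, scan, and test must all come before mirror — 4 forced predecessors.
Nothing else is forced ahead of mirror, so its earliest slot is position 4 + 1 = 5.

5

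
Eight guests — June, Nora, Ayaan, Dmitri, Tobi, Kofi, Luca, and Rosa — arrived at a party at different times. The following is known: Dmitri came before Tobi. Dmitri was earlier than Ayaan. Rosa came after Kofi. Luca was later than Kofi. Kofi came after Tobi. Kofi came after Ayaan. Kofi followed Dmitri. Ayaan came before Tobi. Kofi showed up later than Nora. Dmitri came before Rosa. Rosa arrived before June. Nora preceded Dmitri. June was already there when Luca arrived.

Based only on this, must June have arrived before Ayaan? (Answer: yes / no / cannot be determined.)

no

Tracing the constraints gives Ayaan → Kofi → Rosa → June, so Ayaan must come before June.
That means June cannot be before Ayaan.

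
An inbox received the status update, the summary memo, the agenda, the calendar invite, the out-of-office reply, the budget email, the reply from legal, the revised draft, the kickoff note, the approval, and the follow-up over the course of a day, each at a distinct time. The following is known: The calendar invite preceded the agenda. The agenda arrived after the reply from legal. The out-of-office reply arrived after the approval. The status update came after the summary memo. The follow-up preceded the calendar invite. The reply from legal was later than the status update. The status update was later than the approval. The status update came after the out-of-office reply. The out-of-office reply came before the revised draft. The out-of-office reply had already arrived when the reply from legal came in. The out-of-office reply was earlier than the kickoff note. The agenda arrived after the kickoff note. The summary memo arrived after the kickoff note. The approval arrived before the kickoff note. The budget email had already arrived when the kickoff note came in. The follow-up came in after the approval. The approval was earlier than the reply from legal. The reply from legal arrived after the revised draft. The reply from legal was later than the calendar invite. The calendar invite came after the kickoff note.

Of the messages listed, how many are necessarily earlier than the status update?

Directly stated before the status update: the approval, the out-of-office reply, and the summary memo.
The budget email reaches the status update via the budget email → the kickoff note → the summary memo → the status update.
The kickoff note reaches the status update via the kickoff note → the summary memo → the status update.
No chain forces the calendar invite (or any of the others) ahead of the status update.
That's the approval, the budget email, the kickoff note, the out-of-office reply, and the summary memo — 5 in all.

5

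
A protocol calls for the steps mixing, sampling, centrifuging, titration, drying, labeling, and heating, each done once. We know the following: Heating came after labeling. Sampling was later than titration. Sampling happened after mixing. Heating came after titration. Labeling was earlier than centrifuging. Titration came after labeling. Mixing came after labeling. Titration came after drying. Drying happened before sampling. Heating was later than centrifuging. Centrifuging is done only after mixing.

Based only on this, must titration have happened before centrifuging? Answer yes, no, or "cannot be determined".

No chain of stated constraints runs from titration to centrifuging, and none runs from centrifuging to titration either.
So the relative order of titration and centrifuging is not fixed by the given facts.

cannot be determined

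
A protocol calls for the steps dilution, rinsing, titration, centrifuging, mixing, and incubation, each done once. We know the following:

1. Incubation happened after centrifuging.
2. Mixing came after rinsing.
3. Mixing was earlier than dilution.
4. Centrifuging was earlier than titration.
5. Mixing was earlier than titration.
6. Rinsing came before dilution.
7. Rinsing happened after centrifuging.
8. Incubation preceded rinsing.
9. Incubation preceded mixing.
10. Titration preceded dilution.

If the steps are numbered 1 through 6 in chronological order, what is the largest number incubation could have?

Incubation must come before dilution, mixing, rinsing, and titration — 4 steps forced after it.
Everything else can be placed before incubation in some valid order, so incubation can sit as late as position 6 − 4 = 2.

2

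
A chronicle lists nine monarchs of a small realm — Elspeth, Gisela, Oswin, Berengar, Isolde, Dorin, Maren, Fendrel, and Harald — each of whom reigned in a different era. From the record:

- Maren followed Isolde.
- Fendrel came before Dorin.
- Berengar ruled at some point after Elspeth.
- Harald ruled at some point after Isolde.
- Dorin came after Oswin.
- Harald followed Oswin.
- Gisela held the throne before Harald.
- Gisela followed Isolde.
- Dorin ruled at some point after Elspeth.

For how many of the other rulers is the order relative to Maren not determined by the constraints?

7

Forced before Maren: Isolde.
That leaves Berengar, Dorin, Elspeth, Fendrel, Gisela, Harald, and Oswin with no forced order relative to Maren — 7.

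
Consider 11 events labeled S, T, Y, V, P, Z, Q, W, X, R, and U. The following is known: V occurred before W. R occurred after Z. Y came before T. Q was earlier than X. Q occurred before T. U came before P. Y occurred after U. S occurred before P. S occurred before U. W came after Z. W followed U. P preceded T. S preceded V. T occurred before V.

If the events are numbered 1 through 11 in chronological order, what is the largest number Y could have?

Y must come before T, V, and W — 3 events forced after it.
Everything else can be placed before Y in some valid order, so Y can sit as late as position 11 − 3 = 8.

8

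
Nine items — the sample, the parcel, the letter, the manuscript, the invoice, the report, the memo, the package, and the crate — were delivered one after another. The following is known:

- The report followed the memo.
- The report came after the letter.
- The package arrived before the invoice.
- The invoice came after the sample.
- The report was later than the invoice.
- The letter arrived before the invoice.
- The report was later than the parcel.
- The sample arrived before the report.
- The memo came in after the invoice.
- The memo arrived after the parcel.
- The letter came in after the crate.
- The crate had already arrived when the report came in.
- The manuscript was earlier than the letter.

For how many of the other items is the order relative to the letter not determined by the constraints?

Forced before the letter: the crate and the manuscript; forced after the letter: the invoice, the memo, and the report.
That leaves the package, the parcel, and the sample with no forced order relative to the letter — 3.

3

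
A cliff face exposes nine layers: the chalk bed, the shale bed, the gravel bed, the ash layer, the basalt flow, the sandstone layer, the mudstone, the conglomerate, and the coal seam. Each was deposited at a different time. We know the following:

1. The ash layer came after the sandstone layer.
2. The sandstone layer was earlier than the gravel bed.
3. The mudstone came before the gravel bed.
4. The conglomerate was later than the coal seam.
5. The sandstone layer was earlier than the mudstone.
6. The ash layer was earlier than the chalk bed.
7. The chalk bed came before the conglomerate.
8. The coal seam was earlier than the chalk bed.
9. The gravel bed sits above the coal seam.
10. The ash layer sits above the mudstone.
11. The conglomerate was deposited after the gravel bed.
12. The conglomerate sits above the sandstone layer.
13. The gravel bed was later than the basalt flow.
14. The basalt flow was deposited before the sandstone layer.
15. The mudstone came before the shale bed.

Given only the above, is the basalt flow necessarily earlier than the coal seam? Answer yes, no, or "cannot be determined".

No chain of stated constraints runs from the basalt flow to the coal seam, and none runs from the coal seam to the basalt flow either.
So the relative order of the basalt flow and the coal seam is not fixed by the given facts.

cannot be determined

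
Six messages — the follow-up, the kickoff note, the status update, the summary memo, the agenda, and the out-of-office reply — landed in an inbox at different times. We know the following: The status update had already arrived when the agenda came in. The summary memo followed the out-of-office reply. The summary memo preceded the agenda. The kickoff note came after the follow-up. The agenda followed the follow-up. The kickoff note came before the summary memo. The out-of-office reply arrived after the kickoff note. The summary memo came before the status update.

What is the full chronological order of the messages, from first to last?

The constraints fix every adjacent pair, so only one ordering works:
the follow-up → the kickoff note → the out-of-office reply → the summary memo → the status update → the agenda.

the follow-up, the kickoff note, the out-of-office reply, the summary memo, the status update, the agenda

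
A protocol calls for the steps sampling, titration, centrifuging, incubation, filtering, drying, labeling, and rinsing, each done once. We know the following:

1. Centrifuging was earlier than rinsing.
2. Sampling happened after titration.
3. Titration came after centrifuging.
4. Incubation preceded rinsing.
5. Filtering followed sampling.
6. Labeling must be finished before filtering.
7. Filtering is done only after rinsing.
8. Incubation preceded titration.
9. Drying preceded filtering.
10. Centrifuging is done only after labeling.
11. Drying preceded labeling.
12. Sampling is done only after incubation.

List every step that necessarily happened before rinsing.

Directly stated before rinsing: centrifuging and incubation.
Drying reaches rinsing via drying → labeling → centrifuging → rinsing.
Labeling reaches rinsing via labeling → centrifuging → rinsing.

centrifuging, drying, incubation, labeling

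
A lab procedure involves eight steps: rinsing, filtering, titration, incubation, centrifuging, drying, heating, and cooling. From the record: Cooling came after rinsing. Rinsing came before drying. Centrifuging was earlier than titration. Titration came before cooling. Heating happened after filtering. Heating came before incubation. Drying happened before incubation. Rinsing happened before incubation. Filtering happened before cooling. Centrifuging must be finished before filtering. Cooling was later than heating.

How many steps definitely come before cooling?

5

Directly stated before cooling: filtering, heating, rinsing, and titration.
Centrifuging reaches cooling via centrifuging → filtering → cooling.
No chain forces drying (or any of the others) ahead of cooling.
That's centrifuging, filtering, heating, rinsing, and titration — 5 in all.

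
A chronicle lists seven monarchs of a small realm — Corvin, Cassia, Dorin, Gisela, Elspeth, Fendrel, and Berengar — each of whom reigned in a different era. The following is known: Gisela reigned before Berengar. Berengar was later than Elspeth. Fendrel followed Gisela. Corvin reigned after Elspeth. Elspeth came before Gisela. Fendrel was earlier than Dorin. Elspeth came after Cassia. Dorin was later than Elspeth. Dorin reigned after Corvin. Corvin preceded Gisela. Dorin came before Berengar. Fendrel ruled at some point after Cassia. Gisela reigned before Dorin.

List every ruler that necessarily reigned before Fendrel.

Cassia, Corvin, Elspeth, Gisela

Directly stated before Fendrel: Cassia and Gisela.
Corvin reaches Fendrel via Corvin → Gisela → Fendrel.
Elspeth reaches Fendrel via Elspeth → Gisela → Fendrel.
No chain forces Dorin (or any of the others) ahead of Fendrel.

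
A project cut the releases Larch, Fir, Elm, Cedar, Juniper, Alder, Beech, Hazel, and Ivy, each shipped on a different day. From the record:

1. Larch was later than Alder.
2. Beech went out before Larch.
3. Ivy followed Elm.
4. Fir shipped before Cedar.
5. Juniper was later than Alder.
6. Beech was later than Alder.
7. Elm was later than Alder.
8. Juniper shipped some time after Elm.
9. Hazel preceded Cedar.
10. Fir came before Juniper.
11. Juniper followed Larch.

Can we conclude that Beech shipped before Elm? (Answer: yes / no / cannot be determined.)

No chain of stated constraints runs from Beech to Elm, and none runs from Elm to Beech either.
So the relative order of Beech and Elm is not fixed by the given facts.

cannot be determined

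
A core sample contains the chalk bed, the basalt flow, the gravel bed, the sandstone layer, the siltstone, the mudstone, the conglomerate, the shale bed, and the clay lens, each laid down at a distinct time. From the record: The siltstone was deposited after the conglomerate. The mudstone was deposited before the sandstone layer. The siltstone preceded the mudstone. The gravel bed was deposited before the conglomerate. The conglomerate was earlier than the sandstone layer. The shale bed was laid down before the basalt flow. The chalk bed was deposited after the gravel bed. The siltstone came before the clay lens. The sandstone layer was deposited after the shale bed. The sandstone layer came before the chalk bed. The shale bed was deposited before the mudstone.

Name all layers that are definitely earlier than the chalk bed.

the conglomerate, the gravel bed, the mudstone, the sandstone layer, the shale bed, the siltstone

Directly stated before the chalk bed: the gravel bed and the sandstone layer.
The conglomerate reaches the chalk bed via the conglomerate → the sandstone layer → the chalk bed.
The mudstone reaches the chalk bed via the mudstone → the sandstone layer → the chalk bed.
The shale bed reaches the chalk bed via the shale bed → the sandstone layer → the chalk bed.
Likewise the siltstone reaches the chalk bed by chaining the stated constraints.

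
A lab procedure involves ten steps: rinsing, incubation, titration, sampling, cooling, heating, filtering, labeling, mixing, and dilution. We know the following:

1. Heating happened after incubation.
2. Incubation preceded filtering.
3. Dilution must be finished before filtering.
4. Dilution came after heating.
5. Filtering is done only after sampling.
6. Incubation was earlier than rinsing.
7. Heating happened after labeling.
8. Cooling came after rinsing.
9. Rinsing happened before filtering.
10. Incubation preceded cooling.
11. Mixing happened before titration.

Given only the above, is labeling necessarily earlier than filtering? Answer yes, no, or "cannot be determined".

yes

Chain the constraints: labeling → heating → dilution → filtering. Each link is directly stated, so labeling comes before filtering.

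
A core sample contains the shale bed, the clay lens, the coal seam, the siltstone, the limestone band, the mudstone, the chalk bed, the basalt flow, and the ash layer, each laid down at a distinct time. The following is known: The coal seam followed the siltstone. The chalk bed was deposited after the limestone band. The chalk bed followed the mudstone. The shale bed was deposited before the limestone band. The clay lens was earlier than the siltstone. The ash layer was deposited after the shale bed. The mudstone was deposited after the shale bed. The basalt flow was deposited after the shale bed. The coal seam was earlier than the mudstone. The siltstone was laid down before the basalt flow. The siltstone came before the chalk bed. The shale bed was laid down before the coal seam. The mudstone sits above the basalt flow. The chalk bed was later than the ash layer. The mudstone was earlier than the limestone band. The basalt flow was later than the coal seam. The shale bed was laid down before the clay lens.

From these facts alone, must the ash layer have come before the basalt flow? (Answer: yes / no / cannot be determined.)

cannot be determined

No chain of stated constraints runs from the ash layer to the basalt flow, and none runs from the basalt flow to the ash layer either.
So the relative order of the ash layer and the basalt flow is not fixed by the given facts.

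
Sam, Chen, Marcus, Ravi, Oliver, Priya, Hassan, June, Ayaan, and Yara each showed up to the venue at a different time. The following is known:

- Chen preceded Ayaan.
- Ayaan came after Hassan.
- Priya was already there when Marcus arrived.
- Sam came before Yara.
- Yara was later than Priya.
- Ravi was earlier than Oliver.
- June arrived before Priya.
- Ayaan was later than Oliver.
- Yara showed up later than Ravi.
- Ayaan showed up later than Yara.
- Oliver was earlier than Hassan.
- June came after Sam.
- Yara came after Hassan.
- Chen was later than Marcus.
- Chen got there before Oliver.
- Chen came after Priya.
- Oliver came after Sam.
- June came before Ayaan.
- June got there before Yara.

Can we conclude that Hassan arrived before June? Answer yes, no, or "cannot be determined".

Tracing the constraints gives June → Priya → Chen → Oliver → Hassan, so June must come before Hassan.
That means Hassan cannot be before June.

no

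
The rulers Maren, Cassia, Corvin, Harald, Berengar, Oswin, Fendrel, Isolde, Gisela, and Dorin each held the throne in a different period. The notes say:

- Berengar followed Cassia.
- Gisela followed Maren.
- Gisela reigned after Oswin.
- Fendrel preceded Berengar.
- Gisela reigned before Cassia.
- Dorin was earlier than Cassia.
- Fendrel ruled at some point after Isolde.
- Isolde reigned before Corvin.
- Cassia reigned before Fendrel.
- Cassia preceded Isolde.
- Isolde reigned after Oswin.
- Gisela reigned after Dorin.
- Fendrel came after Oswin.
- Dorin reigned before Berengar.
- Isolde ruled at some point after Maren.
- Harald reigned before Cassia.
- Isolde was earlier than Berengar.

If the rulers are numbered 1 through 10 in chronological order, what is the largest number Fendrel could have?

Fendrel must come before Berengar — 1 ruler forced after them.
Everything else can be placed before Fendrel in some valid order, so Fendrel can sit as late as position 10 − 1 = 9.

9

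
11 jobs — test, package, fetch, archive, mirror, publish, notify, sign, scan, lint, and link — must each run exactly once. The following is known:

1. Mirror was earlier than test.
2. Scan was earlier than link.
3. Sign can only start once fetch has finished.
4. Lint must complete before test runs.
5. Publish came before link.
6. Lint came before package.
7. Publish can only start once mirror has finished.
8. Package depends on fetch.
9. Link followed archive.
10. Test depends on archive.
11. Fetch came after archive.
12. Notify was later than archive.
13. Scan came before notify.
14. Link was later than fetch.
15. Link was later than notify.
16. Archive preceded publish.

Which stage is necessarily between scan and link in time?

notify

Tracing the constraints gives scan → notify → link, so notify sits after scan and before link.
No other stage is forced both after scan and before link.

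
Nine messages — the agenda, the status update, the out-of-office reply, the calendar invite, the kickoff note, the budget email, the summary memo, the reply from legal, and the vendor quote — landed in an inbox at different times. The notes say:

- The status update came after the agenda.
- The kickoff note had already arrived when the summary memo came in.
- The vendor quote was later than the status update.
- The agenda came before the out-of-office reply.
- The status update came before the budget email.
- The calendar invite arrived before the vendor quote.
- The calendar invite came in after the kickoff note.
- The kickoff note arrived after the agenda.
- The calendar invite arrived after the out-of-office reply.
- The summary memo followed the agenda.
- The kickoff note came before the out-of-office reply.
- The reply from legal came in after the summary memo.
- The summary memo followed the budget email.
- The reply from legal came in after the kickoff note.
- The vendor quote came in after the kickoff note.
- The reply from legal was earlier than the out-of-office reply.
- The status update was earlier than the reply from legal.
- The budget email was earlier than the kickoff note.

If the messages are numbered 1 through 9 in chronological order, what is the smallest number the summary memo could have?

The agenda, the budget email, the kickoff note, and the status update must all come before the summary memo — 4 forced predecessors.
Nothing else is forced ahead of the summary memo, so its earliest slot is position 4 + 1 = 5.

5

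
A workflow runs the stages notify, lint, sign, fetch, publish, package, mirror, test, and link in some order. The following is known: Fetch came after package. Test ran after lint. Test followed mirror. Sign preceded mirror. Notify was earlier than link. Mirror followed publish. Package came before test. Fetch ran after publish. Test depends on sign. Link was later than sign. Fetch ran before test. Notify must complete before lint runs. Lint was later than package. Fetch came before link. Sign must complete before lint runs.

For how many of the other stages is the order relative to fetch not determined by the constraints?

4

Forced before fetch: package and publish; forced after fetch: link and test.
That leaves lint, mirror, notify, and sign with no forced order relative to fetch — 4.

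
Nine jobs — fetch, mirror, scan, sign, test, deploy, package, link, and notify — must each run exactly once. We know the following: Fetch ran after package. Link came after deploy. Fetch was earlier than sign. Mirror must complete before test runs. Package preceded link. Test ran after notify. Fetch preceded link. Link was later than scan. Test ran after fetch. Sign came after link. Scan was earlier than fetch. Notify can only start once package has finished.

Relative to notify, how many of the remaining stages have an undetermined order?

Forced before notify: package; forced after notify: test.
That leaves deploy, fetch, link, mirror, scan, and sign with no forced order relative to notify — 6.

6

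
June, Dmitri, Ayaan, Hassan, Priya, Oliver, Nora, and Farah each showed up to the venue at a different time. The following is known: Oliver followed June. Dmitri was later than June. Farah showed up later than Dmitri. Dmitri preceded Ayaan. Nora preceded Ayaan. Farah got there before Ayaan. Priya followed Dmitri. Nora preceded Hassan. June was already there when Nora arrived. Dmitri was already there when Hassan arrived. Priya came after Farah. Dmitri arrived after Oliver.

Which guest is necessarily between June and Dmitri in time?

Tracing the constraints gives June → Oliver → Dmitri, so Oliver sits after June and before Dmitri.
No other guest is forced both after June and before Dmitri.

Oliver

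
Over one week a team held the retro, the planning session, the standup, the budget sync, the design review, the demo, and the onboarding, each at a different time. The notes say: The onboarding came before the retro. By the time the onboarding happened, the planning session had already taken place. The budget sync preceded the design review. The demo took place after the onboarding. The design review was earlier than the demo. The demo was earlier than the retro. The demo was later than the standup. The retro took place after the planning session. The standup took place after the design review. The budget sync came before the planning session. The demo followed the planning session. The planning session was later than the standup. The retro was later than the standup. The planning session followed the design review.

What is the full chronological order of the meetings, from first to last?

the budget sync, the design review, the standup, the planning session, the onboarding, the demo, the retro

The constraints fix every adjacent pair, so only one ordering works:
the budget sync → the design review → the standup → the planning session → the onboarding → the demo → the retro.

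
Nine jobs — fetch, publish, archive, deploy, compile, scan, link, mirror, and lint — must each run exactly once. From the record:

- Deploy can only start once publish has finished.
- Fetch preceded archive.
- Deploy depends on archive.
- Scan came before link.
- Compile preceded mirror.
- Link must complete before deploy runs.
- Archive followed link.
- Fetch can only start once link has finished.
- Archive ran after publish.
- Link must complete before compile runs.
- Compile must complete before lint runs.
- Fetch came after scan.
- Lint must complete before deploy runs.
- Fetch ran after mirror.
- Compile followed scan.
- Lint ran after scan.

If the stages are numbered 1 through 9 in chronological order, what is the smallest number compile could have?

3

Link and scan must both come before compile — 2 forced predecessors.
Nothing else is forced ahead of compile, so its earliest slot is position 2 + 1 = 3.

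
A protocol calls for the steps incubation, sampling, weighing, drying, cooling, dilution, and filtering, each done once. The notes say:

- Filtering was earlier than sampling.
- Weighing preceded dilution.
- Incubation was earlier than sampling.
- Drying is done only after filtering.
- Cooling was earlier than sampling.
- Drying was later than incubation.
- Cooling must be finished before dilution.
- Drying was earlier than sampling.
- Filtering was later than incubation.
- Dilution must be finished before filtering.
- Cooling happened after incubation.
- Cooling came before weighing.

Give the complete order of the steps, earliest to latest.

The constraints fix every adjacent pair, so only one ordering works:
incubation → cooling → weighing → dilution → filtering → drying → sampling.

incubation, cooling, weighing, dilution, filtering, drying, sampling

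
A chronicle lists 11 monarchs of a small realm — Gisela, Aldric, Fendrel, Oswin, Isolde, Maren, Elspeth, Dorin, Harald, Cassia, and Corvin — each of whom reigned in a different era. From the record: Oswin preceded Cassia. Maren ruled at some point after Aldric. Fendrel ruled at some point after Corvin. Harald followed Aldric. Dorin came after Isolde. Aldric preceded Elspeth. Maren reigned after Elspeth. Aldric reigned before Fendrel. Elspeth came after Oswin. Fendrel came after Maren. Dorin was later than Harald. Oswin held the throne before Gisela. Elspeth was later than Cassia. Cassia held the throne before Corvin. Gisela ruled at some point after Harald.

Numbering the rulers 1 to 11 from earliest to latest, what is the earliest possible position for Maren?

Aldric, Cassia, Elspeth, and Oswin must all come before Maren — 4 forced predecessors.
Nothing else is forced ahead of Maren, so their earliest slot is position 4 + 1 = 5.

5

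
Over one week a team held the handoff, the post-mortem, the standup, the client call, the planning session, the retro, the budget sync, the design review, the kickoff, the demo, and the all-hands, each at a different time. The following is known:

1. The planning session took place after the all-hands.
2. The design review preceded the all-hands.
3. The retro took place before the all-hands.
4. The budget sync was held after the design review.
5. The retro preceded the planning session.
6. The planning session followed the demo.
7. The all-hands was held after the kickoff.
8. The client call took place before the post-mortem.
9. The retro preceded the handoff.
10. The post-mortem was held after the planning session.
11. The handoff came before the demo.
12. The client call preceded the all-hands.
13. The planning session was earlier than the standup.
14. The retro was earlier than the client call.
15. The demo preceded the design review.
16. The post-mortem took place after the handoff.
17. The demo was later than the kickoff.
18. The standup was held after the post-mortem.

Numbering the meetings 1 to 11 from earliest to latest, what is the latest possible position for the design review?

6

The design review must come before the all-hands, the budget sync, the planning session, the post-mortem, and the standup — 5 meetings forced after it.
Everything else can be placed before the design review in some valid order, so the design review can sit as late as position 11 − 5 = 6.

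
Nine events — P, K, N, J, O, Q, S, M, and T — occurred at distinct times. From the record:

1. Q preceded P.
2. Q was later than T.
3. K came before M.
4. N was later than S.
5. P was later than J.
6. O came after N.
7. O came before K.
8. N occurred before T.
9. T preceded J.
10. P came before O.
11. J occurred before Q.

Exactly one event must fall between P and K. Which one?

O

Tracing the constraints gives P → O → K, so O sits after P and before K.
No other event is forced both after P and before K.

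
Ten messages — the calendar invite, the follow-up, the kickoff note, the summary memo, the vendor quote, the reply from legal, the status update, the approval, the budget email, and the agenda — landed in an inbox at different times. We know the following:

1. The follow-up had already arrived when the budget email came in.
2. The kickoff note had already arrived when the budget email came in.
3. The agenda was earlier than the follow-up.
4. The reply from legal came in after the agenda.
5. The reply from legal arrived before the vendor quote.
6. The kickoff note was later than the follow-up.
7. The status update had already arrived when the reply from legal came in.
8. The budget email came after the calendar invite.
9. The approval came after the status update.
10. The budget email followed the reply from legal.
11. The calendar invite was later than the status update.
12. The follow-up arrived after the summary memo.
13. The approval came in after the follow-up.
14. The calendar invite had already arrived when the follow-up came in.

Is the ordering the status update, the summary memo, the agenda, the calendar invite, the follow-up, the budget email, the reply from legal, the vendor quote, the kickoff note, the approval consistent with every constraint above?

no

The constraints require the kickoff note before the budget email, but in the proposed sequence the budget email appears ahead of the kickoff note. That one violation is enough.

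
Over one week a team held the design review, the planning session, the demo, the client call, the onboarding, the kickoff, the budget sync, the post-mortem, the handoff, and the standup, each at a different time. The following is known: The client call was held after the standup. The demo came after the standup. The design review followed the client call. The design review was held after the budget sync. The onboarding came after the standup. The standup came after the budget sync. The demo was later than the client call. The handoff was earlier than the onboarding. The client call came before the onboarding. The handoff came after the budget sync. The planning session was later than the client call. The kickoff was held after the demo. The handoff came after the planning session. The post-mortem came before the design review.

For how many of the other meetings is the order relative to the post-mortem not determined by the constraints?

Forced after the post-mortem: the design review.
That leaves the budget sync, the client call, the demo, the handoff, the kickoff, the onboarding, the planning session, and the standup with no forced order relative to the post-mortem — 8.

8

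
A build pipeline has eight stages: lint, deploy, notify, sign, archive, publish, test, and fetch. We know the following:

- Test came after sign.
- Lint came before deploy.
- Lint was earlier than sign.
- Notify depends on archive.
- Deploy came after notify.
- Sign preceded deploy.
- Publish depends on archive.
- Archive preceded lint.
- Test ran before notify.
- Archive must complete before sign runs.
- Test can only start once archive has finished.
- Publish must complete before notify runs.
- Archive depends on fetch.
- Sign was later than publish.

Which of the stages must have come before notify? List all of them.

archive, fetch, lint, publish, sign, test

Directly stated before notify: archive, publish, and test.
Fetch reaches notify via fetch → archive → notify.
Lint reaches notify via lint → sign → test → notify.
Sign reaches notify via sign → test → notify.
No chain forces deploy ahead of notify.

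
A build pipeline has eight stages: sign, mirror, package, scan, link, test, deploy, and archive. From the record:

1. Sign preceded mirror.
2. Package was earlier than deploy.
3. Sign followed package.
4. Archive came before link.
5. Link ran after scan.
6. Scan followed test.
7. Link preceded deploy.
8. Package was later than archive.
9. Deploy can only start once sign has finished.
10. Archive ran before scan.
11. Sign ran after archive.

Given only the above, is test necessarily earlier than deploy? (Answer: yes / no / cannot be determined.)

yes

Chain the constraints: test → scan → link → deploy. Each link is directly stated, so test comes before deploy.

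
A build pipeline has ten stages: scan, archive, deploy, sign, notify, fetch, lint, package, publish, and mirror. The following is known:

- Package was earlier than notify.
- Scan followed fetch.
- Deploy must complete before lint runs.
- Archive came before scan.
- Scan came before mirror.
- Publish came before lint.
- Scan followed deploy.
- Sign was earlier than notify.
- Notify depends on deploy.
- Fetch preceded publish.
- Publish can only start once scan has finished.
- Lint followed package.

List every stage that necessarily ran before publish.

Directly stated before publish: fetch and scan.
Archive reaches publish via archive → scan → publish.
Deploy reaches publish via deploy → scan → publish.
No chain forces mirror (or any of the others) ahead of publish.

archive, deploy, fetch, scan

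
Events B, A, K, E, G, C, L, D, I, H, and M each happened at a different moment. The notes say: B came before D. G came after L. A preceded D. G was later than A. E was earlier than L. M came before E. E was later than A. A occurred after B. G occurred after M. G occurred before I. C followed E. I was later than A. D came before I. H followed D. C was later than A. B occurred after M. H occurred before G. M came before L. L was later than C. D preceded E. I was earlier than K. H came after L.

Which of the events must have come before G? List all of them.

Directly stated before G: A, H, L, and M.
B reaches G via B → A → G.
C reaches G via C → L → G.
D reaches G via D → H → G.
Likewise E reaches G by chaining the stated constraints.

A, B, C, D, E, H, L, M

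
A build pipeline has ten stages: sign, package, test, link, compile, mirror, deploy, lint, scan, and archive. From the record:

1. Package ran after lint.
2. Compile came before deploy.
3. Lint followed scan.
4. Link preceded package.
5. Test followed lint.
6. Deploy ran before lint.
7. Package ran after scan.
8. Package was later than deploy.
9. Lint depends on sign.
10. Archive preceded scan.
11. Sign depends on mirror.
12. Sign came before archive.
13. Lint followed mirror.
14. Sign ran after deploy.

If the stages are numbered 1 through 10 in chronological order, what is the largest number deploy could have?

4

Deploy must come before archive, lint, package, scan, sign, and test — 6 stages forced after it.
Everything else can be placed before deploy in some valid order, so deploy can sit as late as position 10 − 6 = 4.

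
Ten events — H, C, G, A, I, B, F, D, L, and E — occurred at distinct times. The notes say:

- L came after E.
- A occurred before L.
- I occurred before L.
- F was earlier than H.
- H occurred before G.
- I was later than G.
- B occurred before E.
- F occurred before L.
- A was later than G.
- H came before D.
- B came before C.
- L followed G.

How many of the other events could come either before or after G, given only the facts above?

Forced before G: F and H; forced after G: A, I, and L.
That leaves B, C, D, and E with no forced order relative to G — 4.

4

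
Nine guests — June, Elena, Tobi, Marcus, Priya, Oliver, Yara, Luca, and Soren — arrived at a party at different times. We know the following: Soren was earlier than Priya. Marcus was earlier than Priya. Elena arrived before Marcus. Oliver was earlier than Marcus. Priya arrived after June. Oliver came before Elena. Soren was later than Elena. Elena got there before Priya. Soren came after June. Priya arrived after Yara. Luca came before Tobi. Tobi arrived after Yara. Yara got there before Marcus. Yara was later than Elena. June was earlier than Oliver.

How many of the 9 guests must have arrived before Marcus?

4

Directly stated before Marcus: Elena, Oliver, and Yara.
June reaches Marcus via June → Oliver → Marcus.
That's Elena, June, Oliver, and Yara — 4 in all.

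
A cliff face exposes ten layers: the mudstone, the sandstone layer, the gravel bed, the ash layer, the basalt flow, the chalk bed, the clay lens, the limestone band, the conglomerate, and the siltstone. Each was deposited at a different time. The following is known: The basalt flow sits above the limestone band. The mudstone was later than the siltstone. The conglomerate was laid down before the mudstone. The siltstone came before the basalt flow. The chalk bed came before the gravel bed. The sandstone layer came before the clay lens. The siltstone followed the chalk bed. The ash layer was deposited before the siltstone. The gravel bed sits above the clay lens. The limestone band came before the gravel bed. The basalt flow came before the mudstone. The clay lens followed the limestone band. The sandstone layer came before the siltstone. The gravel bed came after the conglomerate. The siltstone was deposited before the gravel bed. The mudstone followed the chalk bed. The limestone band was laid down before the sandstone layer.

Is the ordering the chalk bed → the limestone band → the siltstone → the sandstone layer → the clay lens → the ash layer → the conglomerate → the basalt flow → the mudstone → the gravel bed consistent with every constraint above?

no

The constraints require the sandstone layer before the siltstone, but in the proposed sequence the siltstone appears ahead of the sandstone layer. That one violation is enough.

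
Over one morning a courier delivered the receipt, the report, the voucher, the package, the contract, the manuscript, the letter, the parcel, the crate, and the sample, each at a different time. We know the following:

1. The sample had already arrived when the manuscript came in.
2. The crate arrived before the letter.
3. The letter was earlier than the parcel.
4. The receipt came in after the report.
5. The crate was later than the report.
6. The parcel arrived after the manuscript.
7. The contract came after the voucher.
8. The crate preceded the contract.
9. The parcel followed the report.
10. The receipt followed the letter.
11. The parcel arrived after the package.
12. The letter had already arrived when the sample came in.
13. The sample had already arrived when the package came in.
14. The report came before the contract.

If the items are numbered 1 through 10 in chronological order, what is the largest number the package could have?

9

The package must come before the parcel — 1 item forced after it.
Everything else can be placed before the package in some valid order, so the package can sit as late as position 10 − 1 = 9.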